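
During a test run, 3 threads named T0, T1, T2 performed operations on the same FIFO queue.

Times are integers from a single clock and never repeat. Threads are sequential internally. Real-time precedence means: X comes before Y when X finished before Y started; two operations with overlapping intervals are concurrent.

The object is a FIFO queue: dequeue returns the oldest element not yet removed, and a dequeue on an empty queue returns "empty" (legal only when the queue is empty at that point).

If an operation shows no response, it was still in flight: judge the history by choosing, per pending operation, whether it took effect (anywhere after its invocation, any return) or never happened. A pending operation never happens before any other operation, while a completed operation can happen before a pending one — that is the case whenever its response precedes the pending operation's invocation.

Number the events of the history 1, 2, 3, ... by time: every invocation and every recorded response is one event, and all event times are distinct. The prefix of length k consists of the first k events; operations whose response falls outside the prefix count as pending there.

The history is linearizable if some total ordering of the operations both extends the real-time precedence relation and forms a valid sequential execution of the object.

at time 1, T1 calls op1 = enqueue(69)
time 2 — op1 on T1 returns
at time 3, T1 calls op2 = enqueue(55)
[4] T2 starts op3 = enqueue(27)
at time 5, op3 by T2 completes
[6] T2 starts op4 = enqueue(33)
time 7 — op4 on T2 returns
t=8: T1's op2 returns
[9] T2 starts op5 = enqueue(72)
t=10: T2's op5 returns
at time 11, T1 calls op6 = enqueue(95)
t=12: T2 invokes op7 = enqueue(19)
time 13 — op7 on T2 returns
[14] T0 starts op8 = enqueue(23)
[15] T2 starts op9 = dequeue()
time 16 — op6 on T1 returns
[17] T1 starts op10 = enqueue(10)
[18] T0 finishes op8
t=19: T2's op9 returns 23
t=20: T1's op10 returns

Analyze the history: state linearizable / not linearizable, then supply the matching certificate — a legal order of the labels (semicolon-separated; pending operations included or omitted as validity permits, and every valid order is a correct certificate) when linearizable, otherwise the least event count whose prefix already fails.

events 1..18 are fine; event 19 — the response of op9 at time 19 — makes the prefix non-linearizable
checked exhaustively: 24 real-time-consistent orders of 9 completed operations, zero legal FIFO queue replays
including or dropping the 1 pending operation (op10) in any combination fails
sample order op1, op2, op3, op4, op5, op6, op7, op8, op9 (pending dropped) stalls at step 9 — op9 dequeue() → 23 has no legal effect
sample order op1, op2, op3, op4, op5, op6, op7, op9, op8 (pending dropped) stalls at step 8 — op9 dequeue() → 23 has no legal effect

not linearizable — minimal violating prefix: 19 events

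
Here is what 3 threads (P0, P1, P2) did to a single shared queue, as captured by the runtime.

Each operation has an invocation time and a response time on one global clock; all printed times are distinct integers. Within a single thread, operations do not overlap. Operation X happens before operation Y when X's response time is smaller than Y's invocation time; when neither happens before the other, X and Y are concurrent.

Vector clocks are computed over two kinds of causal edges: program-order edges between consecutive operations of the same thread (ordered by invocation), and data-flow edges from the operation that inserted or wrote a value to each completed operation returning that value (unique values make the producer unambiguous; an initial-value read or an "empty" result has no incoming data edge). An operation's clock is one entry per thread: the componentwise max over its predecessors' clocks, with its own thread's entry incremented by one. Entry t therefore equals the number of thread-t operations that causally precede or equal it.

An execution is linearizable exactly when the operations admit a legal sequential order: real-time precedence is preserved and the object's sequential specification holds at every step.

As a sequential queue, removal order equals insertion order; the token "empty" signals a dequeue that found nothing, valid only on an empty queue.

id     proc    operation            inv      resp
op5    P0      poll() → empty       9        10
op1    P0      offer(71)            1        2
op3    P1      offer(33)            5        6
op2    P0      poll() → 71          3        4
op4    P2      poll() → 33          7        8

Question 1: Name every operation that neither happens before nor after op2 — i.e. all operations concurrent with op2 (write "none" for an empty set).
Answer: none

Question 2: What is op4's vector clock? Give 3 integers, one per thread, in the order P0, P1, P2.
Answer: (0, 1, 1)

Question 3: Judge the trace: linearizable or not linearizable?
linearizable

witness order: op1, op2, op3, op4, op5
after step 1 (op1 offer(71)): queue <71>
after step 2 (op2 poll() → 71): queue <>
after step 3 (op3 offer(33)): queue <33>
after step 4 (op4 poll() → 33): queue <>
after step 5 (op5 poll() → empty): queue <>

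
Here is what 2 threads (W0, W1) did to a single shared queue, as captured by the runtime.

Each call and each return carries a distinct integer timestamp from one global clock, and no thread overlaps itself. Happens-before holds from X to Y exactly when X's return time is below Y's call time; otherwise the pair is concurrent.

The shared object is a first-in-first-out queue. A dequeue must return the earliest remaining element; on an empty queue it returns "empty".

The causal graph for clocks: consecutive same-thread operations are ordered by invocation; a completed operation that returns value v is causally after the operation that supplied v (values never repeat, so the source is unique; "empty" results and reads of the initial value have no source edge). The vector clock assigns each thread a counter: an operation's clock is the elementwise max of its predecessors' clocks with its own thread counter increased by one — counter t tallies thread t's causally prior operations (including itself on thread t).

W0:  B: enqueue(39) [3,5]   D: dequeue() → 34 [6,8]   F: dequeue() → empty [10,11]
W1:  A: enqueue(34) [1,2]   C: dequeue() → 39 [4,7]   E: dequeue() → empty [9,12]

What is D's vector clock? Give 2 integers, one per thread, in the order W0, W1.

A, invoked 1, has no incoming edges; only W1's bump applies → (0, 1)
B, invoked 3, has no incoming edges; only W0's bump applies → (1, 0)
VC(C, invoked at 4): max of VC(A)=(0, 1), VC(B)=(1, 0), then +1 on thread W1 → (1, 2)
VC(D, invoked at 6): max of VC(A)=(0, 1), VC(B)=(1, 0), then +1 on thread W0 → (2, 1)
VC(E, invoked at 9): max of VC(C)=(1, 2), then +1 on thread W1 → (1, 3)
VC(F, invoked at 10): max of VC(D)=(2, 1), then +1 on thread W0 → (3, 1)
target: VC(D) = (2, 1)

(2, 1)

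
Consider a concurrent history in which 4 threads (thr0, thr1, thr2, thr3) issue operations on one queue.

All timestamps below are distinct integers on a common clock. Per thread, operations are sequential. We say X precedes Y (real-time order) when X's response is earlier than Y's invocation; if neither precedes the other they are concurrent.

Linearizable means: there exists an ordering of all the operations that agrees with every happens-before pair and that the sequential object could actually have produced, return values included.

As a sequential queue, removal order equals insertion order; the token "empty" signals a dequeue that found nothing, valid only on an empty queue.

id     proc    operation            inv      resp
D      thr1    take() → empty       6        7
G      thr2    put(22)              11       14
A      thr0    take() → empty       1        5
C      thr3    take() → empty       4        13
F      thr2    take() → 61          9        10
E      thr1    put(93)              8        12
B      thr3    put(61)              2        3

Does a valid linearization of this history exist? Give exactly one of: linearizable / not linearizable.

not linearizable

the violation lands at event 10, F's response at time 10: events 1..9 linearize, events 1..10 do not
every one of the 2 real-time-consistent orders over 4 completed queue ops fails the sequential spec
every completion of the 2 pending operations (C, E) was checked; none linearizes
sample order A, B, D, F (pending dropped) stalls at step 3 — D take() → empty has no legal effect
sample order B, A, D, F (pending dropped) stalls at step 2 — A take() → empty has no legal effect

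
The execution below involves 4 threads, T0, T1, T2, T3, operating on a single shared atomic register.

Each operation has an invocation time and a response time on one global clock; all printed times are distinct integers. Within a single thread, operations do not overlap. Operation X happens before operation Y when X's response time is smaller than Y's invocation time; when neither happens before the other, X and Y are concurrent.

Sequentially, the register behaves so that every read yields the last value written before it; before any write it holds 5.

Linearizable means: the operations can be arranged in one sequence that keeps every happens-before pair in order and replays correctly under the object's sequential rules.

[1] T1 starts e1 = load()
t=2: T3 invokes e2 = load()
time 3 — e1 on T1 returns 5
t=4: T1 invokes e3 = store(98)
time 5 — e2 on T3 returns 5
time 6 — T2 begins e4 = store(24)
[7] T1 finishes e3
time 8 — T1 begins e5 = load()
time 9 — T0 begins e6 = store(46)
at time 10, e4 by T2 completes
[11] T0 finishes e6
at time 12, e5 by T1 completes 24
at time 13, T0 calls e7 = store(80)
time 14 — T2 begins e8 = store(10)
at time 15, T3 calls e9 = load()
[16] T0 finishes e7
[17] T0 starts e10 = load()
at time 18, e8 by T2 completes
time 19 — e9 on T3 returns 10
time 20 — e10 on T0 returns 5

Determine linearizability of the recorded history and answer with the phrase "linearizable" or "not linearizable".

not linearizable

events 1..19 are fine; event 20 — the response of e10 at time 20 — makes the prefix non-linearizable
264 orders of the 10 completed atomic register ops respect real time; none is legal
take e1, e2, e3, e4, e5, e6, e7, e8, e9, e10: step 10 already fails, because e10 load() → 5 cannot occur there
take e1, e2, e3, e4, e5, e6, e7, e8, e10, e9: step 9 already fails, because e10 load() → 5 cannot occur there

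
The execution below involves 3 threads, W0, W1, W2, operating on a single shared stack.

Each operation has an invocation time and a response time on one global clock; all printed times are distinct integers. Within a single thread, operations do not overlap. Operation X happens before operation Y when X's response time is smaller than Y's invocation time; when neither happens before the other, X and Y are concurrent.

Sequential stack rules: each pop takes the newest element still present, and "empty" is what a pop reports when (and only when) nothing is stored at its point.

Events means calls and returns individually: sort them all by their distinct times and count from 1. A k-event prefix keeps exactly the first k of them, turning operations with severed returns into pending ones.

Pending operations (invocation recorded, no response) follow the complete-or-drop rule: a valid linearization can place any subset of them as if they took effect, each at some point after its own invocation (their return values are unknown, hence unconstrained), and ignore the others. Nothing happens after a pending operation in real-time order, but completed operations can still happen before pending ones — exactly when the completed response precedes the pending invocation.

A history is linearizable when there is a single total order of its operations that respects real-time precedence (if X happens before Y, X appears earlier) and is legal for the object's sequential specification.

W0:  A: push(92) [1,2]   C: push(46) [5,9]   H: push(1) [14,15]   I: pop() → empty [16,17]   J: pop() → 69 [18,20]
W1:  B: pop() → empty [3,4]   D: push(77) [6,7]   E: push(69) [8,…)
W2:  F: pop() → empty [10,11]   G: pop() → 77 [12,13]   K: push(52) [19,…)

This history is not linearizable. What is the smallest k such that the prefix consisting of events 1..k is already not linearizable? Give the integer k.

4

events 1..3 are linearizable; a witness order is A:
1. A push(92), leaving stack <92>
include event 4 — B responding at 4 — and every candidate order breaks
sample order A, B stalls at step 2 — B pop() → empty has no legal effect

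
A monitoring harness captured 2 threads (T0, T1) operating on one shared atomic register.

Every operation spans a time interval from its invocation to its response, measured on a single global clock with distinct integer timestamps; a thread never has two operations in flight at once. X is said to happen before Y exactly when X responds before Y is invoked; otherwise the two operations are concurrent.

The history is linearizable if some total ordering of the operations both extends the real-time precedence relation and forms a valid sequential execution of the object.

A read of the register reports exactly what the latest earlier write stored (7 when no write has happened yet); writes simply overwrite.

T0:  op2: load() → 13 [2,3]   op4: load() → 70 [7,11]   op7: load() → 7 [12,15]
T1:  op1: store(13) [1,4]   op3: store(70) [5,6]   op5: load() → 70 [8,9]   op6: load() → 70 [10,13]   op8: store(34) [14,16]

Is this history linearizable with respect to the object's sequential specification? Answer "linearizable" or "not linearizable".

not linearizable

prefix check: 1..14 passes, 1..15 fails once op7's time-15 response joins
checked exhaustively: 10 real-time-consistent orders of 7 completed operations, zero legal atomic register replays
include/drop combinations of the 1 pending operation (op8) were all tried; none helps
one such order, op1, op2, op3, op4, op5, op6, op7 (pending dropped), breaks at step 7 where op7 load() → 7 is illegal
one such order, op1, op2, op3, op4, op5, op7, op6 (pending dropped), breaks at step 6 where op7 load() → 7 is illegal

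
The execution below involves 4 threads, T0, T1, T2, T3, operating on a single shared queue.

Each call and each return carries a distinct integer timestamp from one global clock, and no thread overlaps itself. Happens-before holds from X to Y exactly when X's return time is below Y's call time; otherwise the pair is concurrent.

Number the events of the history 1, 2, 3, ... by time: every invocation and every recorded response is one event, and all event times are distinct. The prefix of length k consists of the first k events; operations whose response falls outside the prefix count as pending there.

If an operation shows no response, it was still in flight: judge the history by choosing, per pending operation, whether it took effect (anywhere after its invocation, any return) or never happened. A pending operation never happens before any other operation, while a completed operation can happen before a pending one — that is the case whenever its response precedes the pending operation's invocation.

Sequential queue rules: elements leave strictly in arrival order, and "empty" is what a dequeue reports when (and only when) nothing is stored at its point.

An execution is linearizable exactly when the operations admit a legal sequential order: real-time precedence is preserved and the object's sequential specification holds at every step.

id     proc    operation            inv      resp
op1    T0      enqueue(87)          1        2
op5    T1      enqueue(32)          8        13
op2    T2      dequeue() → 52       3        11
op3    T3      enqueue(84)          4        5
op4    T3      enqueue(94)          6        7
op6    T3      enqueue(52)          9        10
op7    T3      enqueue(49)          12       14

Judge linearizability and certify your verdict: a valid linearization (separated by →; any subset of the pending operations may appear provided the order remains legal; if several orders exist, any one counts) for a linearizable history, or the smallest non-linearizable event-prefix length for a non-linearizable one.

not linearizable — minimal violating prefix: 11 events

the violation lands at event 11, op2's response at time 11: events 1..10 linearize, events 1..11 do not
every one of the 4 real-time-consistent orders over 5 completed queue ops fails the sequential spec
completion choices over the 1 pending operation (op5) were checked; none helps
take op1, op2, op3, op4, op6 (pending dropped): step 2 already fails, because op2 dequeue() → 52 cannot occur there
take op1, op3, op2, op4, op6 (pending dropped): step 3 already fails, because op2 dequeue() → 52 cannot occur there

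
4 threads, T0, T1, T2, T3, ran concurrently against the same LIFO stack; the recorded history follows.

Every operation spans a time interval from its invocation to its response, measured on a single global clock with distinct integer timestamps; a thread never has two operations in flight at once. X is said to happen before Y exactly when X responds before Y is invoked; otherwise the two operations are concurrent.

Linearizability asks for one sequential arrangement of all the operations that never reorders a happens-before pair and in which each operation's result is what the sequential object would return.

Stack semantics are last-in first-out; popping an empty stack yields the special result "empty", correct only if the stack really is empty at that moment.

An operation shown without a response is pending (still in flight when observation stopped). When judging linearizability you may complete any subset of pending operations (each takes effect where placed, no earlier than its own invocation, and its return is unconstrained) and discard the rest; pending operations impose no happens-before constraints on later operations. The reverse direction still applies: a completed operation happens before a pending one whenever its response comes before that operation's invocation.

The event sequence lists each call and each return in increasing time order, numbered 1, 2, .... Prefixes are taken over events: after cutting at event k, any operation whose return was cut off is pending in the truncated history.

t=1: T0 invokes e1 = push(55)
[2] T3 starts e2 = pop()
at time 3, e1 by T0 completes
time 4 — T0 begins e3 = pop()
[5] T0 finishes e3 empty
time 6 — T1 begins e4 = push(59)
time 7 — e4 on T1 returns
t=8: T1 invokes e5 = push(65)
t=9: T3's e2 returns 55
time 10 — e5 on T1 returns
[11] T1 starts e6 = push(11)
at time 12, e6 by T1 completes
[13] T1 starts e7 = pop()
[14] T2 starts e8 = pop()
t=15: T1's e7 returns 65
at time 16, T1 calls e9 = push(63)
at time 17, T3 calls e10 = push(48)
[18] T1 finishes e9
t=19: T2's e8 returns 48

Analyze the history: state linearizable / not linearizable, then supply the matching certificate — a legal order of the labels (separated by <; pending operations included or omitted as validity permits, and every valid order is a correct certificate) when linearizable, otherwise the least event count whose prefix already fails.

already the first 19 events (up to e8's response at time 19) admit no linearization; the first 18 still do
15 orders of the 9 completed LIFO stack ops respect real time; none is legal
every completion of the 1 pending operation (e10) was checked; none linearizes
take e1, e2, e3, e4, e5, e6, e7, e8, e9 (pending dropped): step 7 already fails, because e7 pop() → 65 cannot occur there
take e1, e2, e3, e4, e5, e6, e7, e9, e8 (pending dropped): step 7 already fails, because e7 pop() → 65 cannot occur there

not linearizable — minimal violating prefix: 19 events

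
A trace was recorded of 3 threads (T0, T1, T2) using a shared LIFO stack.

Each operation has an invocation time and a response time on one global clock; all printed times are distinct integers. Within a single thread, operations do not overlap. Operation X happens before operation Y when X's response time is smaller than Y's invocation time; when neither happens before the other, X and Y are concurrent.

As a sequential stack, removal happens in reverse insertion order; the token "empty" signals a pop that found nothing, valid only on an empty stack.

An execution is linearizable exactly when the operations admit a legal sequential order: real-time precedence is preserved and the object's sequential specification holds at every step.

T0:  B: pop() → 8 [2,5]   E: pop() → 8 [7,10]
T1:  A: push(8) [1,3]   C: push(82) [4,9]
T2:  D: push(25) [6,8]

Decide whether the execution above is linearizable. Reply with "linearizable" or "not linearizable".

not linearizable

the violation lands at event 10, E's response at time 10: events 1..9 linearize, events 1..10 do not
5 completed operations, 14 real-time-consistent orders — every LIFO stack replay fails
one such order, A, B, C, D, E, breaks at step 5 where E pop() → 8 is illegal
one such order, A, B, C, E, D, breaks at step 4 where E pop() → 8 is illegal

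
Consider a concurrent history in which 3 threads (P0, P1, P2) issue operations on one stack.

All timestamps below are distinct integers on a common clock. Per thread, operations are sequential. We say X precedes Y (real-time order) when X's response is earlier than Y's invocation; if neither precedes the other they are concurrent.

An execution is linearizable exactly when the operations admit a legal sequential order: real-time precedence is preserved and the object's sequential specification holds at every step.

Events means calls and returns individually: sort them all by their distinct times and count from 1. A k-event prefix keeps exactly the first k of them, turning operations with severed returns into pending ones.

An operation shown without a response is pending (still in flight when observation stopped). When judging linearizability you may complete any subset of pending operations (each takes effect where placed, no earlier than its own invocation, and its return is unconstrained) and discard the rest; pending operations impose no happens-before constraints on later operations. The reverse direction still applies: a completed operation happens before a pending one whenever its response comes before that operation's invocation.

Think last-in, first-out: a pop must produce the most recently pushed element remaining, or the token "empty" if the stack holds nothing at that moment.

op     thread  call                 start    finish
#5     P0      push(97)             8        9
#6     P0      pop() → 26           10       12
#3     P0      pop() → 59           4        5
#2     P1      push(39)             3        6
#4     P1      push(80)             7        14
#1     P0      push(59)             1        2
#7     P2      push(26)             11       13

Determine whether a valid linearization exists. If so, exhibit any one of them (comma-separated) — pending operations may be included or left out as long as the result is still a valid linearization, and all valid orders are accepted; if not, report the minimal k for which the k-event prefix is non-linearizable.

linearizable — witness: #1, #3, #2, #4, #5, #7, #6

1. #1 push(59), leaving stack <59>
2. #3 pop() → 59, leaving stack <>
3. #2 push(39), leaving stack <39>
4. #4 push(80), leaving stack <39,80>
5. #5 push(97), leaving stack <39,80,97>
6. #7 push(26), leaving stack <39,80,97,26>
7. #6 pop() → 26, leaving stack <39,80,97>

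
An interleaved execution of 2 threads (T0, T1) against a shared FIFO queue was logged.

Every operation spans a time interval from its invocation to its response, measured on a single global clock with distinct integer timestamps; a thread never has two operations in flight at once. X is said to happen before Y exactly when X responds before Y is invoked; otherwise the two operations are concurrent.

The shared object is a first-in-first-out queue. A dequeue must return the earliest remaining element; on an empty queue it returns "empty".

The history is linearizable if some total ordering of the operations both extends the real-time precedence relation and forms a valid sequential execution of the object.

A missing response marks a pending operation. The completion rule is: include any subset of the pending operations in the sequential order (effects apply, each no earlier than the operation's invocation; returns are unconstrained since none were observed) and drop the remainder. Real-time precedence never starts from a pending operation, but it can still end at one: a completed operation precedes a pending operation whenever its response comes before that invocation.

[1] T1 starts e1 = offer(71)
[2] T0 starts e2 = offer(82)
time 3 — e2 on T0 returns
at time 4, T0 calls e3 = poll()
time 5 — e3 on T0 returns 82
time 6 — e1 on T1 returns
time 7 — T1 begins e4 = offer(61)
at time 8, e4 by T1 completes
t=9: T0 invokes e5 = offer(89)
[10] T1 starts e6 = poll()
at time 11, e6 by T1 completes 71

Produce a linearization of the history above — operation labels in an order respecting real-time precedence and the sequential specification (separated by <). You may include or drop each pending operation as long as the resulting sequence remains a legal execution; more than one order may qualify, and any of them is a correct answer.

1. e2 offer(82), leaving queue <82>
2. e1 offer(71), leaving queue <82,71>
3. e3 poll() → 82, leaving queue <71>
4. e4 offer(61), leaving queue <71,61>
5. e5 offer(89) (pending, included), leaving queue <71,61,89>
6. e6 poll() → 71, leaving queue <61,89>

e2 < e1 < e3 < e4 < e5 < e6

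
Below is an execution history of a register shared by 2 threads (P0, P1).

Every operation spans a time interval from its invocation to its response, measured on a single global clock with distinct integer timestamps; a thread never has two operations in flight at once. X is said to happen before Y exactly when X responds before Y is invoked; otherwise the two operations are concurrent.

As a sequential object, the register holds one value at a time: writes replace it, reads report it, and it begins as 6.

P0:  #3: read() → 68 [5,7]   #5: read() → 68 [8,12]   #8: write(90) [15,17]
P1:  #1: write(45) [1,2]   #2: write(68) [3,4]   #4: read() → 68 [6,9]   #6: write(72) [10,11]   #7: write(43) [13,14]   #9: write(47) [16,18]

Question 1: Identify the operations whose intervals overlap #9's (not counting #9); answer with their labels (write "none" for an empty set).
Answer: #8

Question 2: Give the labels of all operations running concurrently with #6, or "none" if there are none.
Answer: #5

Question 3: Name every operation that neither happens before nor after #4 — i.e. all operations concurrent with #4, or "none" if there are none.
Answer: #3, #5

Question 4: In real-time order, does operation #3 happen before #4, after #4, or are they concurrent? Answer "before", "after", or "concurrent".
Answer: concurrent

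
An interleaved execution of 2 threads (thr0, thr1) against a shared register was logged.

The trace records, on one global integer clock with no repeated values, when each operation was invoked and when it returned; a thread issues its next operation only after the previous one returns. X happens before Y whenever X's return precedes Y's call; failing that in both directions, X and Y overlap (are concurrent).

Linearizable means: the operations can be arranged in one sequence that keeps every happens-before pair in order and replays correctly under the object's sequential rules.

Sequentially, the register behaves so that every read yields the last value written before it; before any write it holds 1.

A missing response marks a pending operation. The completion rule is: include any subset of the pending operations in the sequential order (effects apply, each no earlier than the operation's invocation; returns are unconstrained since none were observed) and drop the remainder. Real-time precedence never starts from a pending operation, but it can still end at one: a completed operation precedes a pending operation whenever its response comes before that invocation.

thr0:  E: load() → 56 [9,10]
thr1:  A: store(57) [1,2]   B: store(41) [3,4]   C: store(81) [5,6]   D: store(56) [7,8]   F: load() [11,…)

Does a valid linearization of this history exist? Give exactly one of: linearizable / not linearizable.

linearizable

one valid linearization: A, B, C, D, E
step 1: A store(57) — value 57
step 2: B store(41) — value 41
step 3: C store(81) — value 81
step 4: D store(56) — value 56
step 5: E load() → 56 — value 56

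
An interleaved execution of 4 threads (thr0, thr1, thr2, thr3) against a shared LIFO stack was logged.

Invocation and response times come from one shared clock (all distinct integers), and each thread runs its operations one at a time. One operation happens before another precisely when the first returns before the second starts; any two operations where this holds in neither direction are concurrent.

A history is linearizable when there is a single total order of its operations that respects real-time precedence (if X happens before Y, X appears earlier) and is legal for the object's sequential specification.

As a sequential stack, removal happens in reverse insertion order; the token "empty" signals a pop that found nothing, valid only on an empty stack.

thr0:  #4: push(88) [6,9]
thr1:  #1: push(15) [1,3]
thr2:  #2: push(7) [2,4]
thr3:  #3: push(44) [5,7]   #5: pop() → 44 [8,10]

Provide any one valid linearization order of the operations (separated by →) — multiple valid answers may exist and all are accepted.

step 1: #1 push(15) — stack <15>
step 2: #2 push(7) — stack <15,7>
step 3: #3 push(44) — stack <15,7,44>
step 4: #5 pop() → 44 — stack <15,7>
step 5: #4 push(88) — stack <15,7,88>

#1 → #2 → #3 → #5 → #4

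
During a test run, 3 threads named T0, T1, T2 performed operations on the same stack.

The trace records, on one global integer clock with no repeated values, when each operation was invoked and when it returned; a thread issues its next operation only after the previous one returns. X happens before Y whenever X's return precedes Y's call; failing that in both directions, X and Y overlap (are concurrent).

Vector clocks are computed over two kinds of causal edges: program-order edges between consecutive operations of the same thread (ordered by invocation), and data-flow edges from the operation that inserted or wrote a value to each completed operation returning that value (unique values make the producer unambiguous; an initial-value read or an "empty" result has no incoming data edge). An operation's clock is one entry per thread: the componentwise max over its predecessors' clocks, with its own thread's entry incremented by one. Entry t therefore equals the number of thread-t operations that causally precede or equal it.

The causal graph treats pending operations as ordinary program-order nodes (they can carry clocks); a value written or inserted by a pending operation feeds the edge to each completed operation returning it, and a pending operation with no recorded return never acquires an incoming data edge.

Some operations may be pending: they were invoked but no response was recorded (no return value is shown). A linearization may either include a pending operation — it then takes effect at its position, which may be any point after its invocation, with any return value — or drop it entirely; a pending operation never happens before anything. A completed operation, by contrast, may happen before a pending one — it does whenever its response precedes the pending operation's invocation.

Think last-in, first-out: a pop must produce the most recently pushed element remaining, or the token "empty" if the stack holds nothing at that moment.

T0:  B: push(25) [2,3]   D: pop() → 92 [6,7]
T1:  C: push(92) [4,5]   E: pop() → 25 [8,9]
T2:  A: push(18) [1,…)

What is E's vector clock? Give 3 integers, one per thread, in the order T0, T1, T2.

(1, 2, 0)

A (invocation 1): nothing precedes it; T2's component alone gives (0, 0, 1)
C (invocation 4): nothing precedes it; T1's component alone gives (0, 1, 0)
B (invocation 2): nothing precedes it; T0's component alone gives (1, 0, 0)
merge at E (invoked 8): VC(B)=(1, 0, 0), VC(C)=(0, 1, 0), own-thread bump on T1 → (1, 2, 0)
merge at D (invoked 6): VC(B)=(1, 0, 0), VC(C)=(0, 1, 0), own-thread bump on T0 → (2, 1, 0)
target: VC(E) = (1, 2, 0)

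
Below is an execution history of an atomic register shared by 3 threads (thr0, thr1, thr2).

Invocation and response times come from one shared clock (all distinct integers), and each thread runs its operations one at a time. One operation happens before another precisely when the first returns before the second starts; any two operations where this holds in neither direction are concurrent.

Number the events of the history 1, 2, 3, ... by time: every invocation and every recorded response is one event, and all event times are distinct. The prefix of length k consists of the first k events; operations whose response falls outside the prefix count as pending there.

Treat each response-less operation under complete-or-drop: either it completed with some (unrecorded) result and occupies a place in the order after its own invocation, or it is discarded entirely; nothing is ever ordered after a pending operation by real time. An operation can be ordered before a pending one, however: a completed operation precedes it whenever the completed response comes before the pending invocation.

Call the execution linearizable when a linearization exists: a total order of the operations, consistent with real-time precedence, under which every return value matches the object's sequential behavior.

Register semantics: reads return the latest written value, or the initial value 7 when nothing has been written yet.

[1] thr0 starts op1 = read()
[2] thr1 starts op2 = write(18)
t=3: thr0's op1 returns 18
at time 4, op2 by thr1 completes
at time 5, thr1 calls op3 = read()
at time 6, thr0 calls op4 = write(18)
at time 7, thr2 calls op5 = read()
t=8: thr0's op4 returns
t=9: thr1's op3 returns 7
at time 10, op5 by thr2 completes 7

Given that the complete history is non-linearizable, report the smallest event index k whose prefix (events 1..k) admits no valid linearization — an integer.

9

a valid linearization of events 1..8 exists, for instance op2, op1, op3, op4:
1. op2 write(18), leaving value 18
2. op1 read() → 18, leaving value 18
3. op3 read() (pending, included), leaving value 18
4. op4 write(18), leaving value 18
at event 9 (op3's time-9 response) nothing linearizes any more
every completion of the 1 pending operation (op5) was checked; none linearizes
for example op1, op2, op3, op4 (pending dropped) fails at step 1: op1 read() → 18 is not legal there
for example op1, op2, op4, op3 (pending dropped) fails at step 1: op1 read() → 18 is not legal there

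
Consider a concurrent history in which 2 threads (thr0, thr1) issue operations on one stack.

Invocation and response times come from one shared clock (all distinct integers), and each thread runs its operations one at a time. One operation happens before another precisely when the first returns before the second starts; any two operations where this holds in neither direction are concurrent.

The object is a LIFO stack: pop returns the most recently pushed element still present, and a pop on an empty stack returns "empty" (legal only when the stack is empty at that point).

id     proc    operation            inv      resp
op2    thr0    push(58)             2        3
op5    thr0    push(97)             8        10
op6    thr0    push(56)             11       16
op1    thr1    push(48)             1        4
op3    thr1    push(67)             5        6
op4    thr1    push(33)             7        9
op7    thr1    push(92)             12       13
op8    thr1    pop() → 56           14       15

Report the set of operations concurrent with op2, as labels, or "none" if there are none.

op2 runs from 2 to 3; window-overlapping ops are concurrent
op1 [1,4]: concurrent
op3 [5,6]: after
op4 [7,9]: after
op5 [8,10]: after
op6 [11,16]: after
op7 [12,13]: after
op8 [14,15]: after

op1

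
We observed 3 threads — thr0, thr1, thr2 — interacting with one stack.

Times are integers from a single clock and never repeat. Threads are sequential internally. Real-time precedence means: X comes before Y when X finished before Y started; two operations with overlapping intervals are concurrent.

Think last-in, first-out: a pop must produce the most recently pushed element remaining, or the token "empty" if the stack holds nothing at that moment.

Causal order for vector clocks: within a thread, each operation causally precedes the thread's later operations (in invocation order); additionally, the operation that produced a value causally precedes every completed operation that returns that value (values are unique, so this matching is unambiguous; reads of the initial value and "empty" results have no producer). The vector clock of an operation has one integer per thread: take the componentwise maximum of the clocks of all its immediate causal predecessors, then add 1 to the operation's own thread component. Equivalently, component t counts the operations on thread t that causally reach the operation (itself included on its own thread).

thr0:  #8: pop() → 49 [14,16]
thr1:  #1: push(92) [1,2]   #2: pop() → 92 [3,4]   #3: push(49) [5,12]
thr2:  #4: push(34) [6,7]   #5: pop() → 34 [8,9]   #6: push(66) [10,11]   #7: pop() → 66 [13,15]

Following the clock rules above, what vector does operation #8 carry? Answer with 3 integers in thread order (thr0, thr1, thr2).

(1, 3, 0)

VC(#4, invoked at 6): no causal predecessors; +1 on thr2 → (0, 0, 1)
VC(#1, invoked at 1): no causal predecessors; +1 on thr1 → (0, 1, 0)
#5, invoked 8, takes VC(#4)=(0, 0, 1) under max, adds 1 for thr2 → (0, 0, 2)
#2, invoked 3, takes VC(#1)=(0, 1, 0) under max, adds 1 for thr1 → (0, 2, 0)
#6, invoked 10, takes VC(#5)=(0, 0, 2) under max, adds 1 for thr2 → (0, 0, 3)
#3, invoked 5, takes VC(#2)=(0, 2, 0) under max, adds 1 for thr1 → (0, 3, 0)
#7, invoked 13, takes VC(#6)=(0, 0, 3) under max, adds 1 for thr2 → (0, 0, 4)
#8, invoked 14, takes VC(#3)=(0, 3, 0) under max, adds 1 for thr0 → (1, 3, 0)
target: VC(#8) = (1, 3, 0)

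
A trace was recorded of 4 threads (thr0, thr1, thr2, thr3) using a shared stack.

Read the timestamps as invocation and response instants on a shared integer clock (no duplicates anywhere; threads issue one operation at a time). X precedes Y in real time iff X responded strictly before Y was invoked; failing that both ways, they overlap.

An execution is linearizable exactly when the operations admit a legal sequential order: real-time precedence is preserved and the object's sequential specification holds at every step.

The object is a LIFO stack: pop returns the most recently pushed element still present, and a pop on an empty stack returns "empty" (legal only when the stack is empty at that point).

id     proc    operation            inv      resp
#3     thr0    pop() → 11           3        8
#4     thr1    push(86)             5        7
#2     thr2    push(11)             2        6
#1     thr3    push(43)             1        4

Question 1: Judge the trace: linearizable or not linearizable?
witness order: #1, #2, #3, #4
1. #1 push(43), leaving stack <43>
2. #2 push(11), leaving stack <43,11>
3. #3 pop() → 11, leaving stack <43>
4. #4 push(86), leaving stack <43,86>

linearizable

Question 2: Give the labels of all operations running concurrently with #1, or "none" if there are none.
Answer: #2, #3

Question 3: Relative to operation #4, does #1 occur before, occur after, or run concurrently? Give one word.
Answer: before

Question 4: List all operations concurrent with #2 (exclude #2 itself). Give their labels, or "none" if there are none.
Answer: #1, #3, #4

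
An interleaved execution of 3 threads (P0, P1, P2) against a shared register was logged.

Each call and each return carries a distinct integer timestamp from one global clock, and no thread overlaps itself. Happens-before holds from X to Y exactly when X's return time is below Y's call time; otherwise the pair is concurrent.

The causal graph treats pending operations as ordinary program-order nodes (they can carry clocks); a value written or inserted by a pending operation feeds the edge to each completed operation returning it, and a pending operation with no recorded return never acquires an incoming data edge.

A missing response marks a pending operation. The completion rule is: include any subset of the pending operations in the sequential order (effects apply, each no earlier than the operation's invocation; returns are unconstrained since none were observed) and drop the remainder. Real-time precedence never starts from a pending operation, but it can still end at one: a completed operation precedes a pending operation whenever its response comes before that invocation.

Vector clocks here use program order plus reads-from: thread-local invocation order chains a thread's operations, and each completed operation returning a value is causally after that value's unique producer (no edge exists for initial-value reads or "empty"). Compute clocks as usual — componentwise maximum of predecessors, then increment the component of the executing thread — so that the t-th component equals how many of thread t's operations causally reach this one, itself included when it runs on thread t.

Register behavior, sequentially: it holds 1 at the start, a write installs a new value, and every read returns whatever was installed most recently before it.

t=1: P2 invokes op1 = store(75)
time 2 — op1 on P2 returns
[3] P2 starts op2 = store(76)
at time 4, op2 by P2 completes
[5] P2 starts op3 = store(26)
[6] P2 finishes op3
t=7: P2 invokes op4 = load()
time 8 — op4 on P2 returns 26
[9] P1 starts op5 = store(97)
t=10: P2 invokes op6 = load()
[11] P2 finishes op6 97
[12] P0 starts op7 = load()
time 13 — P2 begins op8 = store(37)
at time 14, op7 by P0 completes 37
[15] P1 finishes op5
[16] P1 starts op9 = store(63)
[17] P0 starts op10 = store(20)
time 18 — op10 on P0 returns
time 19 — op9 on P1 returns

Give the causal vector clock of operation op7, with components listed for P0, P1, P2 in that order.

root op op1, invoked 1: fresh clock plus P2's own tick → (0, 0, 1)
root op op5, invoked 9: fresh clock plus P1's own tick → (0, 1, 0)
from VC(op1)=(0, 0, 1), op2 (invoked 3) maxes components and bumps P2 → (0, 0, 2)
from VC(op5)=(0, 1, 0), op9 (invoked 16) maxes components and bumps P1 → (0, 2, 0)
from VC(op2)=(0, 0, 2), op3 (invoked 5) maxes components and bumps P2 → (0, 0, 3)
from VC(op3)=(0, 0, 3), op4 (invoked 7) maxes components and bumps P2 → (0, 0, 4)
from VC(op4)=(0, 0, 4), VC(op5)=(0, 1, 0), op6 (invoked 10) maxes components and bumps P2 → (0, 1, 5)
from VC(op6)=(0, 1, 5), op8 (invoked 13) maxes components and bumps P2 → (0, 1, 6)
from VC(op8)=(0, 1, 6), op7 (invoked 12) maxes components and bumps P0 → (1, 1, 6)
from VC(op7)=(1, 1, 6), op10 (invoked 17) maxes components and bumps P0 → (2, 1, 6)
target: VC(op7) = (1, 1, 6)

(1, 1, 6)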